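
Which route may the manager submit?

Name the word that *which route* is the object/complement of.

In situ: The manager may submit which route.
'which route' functions as the direct object of 'submit'. Fronting leaves a gap immediately after 'submit':
Which route may the manager submit ___?

submit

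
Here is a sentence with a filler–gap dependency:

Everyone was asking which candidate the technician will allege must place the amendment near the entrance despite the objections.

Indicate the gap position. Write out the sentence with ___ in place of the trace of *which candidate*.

In situ: The technician will allege which candidate must place the amendment near the entrance despite the objections.
The filler 'which candidate' is interpreted as the subject of the clause embedded under 'allege'. The gap is right after 'allege'.

Everyone was asking which candidate the technician will allege ___ must place the amendment near the entrance despite the objections.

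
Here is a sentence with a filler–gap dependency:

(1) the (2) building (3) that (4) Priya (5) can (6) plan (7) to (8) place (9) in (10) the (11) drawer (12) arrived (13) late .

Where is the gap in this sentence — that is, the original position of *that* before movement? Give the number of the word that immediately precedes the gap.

8

The filler 'that' is interpreted as the direct object of 'place'. It moves to the left edge, and the trace sits right after 'place':
The building that Priya can plan to place ___ in the drawer arrived late.
'place' is word 8.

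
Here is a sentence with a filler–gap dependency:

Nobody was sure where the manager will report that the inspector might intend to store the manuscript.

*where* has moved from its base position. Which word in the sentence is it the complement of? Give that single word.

Before movement: The manager will report that the inspector might intend to store the manuscript where.
The filler 'where' is interpreted as the locative complement of 'store'. It moves to the left edge, and the trace sits right after 'manuscript':
Nobody was sure where the manager will report that the inspector might intend to store the manuscript ___.

store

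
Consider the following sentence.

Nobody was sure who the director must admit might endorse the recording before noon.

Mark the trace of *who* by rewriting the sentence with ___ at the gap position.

Nobody was sure who the director must admit ___ might endorse the recording before noon.

In situ: The director must admit who might endorse the recording before noon.
The filler 'who' is interpreted as the subject of the clause embedded under 'admit'. The gap is right after 'admit'.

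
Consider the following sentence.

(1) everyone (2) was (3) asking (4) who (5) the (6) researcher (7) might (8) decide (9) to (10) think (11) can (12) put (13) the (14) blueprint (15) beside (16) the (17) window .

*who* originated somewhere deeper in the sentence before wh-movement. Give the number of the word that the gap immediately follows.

Underlying clause: The researcher might decide to think who can put the blueprint beside the window.
'who' functions as the subject of the clause embedded under 'think'. Fronting leaves a gap immediately after 'think':
Everyone was asking who the researcher might decide to think ___ can put the blueprint beside the window.
'think' is word 10.

10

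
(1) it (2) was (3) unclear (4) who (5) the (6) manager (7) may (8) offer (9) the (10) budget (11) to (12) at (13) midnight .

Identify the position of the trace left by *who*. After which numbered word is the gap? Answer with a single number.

11

Before movement: The manager may offer the budget to who at midnight.
The filler 'who' is interpreted as the object of the preposition 'to' (recipient of 'offer'). It moves to the left edge, and the trace sits right after 'to':
It was unclear who the manager may offer the budget to ___ at midnight.
'to' is word 11.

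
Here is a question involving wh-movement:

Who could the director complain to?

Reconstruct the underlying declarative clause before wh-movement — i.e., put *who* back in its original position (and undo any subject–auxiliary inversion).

The filler 'who' is interpreted as the object of the preposition 'to'. Fronting leaves a gap immediately after 'to':
Who could the director complain to ___?

The director could complain to who.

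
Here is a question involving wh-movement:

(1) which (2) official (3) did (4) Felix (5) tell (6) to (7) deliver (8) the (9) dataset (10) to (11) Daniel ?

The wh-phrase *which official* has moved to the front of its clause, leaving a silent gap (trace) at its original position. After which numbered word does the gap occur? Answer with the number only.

5

Underlying clause: Felix did tell which official to deliver the dataset to Daniel.
The filler 'which official' is interpreted as the direct object of 'tell'. It moves to the left edge, and the trace sits right after 'tell':
Which official did Felix tell ___ to deliver the dataset to Daniel?
'tell' is word 5.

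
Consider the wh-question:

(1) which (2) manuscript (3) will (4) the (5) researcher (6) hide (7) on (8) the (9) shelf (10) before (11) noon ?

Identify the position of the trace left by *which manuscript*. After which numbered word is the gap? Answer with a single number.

6

Pre-movement form: The researcher will hide which manuscript on the shelf before noon.
'which manuscript' functions as the direct object of 'hide'. Wh-movement fronts it, leaving a gap right after 'hide':
Which manuscript will the researcher hide ___ on the shelf before noon?
'hide' is word 6.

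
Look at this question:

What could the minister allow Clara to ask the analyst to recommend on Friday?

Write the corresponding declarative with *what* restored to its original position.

The minister could allow Clara to ask the analyst to recommend what on Friday.

'what' is the direct object of 'recommend'. It moves to the left edge, and the trace sits right after 'recommend':
What could the minister allow Clara to ask the analyst to recommend ___ on Friday?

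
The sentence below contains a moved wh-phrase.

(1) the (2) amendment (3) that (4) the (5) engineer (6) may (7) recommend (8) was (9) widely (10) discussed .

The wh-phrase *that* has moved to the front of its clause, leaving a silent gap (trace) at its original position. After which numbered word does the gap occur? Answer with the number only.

'that' is the direct object of 'recommend'. Wh-movement fronts it, leaving a gap right after 'recommend':
The amendment that the engineer may recommend ___ was widely discussed.
'recommend' is word 7.

7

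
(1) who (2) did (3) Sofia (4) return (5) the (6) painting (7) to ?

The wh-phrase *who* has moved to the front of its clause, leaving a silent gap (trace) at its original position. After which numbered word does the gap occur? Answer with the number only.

Before movement: Sofia did return the painting to who.
'who' functions as the object of the preposition 'to' (recipient of 'return'). Wh-movement fronts it, leaving a gap right after 'to':
Who did Sofia return the painting to ___?
'to' is word 7.

7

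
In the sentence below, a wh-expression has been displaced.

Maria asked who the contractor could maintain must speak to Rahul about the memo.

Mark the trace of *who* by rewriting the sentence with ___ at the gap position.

Underlying clause: The contractor could maintain who must speak to Rahul about the memo.
The filler 'who' is interpreted as the subject of the clause embedded under 'maintain'. The gap is right after 'maintain'.

Maria asked who the contractor could maintain ___ must speak to Rahul about the memo.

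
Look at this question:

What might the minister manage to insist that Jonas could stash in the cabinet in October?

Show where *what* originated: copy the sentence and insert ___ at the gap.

Before movement: The minister might manage to insist that Jonas could stash what in the cabinet in October.
The filler 'what' is interpreted as the direct object of 'stash'. The gap is right after 'stash'.

What might the minister manage to insist that Jonas could stash ___ in the cabinet in October?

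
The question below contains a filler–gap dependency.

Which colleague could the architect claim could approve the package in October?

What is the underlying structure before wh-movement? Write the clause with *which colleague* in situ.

The architect could claim which colleague could approve the package in October.

'which colleague' functions as the subject of the clause embedded under 'claim'. Wh-movement fronts it, leaving a gap right after 'claim':
Which colleague could the architect claim ___ could approve the package in October?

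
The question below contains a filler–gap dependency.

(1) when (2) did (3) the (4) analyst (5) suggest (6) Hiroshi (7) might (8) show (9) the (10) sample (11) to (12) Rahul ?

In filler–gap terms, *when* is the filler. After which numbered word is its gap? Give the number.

12

Underlying clause: The analyst did suggest Hiroshi might show the sample to Rahul when.
'when' is the temporal adjunct. Wh-movement fronts it, leaving a gap right after 'Rahul':
When did the analyst suggest Hiroshi might show the sample to Rahul ___?
'Rahul' is word 12.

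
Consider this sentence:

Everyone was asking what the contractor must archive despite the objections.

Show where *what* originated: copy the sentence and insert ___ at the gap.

Everyone was asking what the contractor must archive ___ despite the objections.

Underlying clause: The contractor must archive what despite the objections.
'what' functions as the direct object of 'archive'. The gap is right after 'archive'.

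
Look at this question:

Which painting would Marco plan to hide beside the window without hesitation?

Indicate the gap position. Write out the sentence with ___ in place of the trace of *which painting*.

In situ: Marco would plan to hide which painting beside the window without hesitation.
'which painting' is the direct object of 'hide'. The gap is right after 'hide'.

Which painting would Marco plan to hide ___ beside the window without hesitation?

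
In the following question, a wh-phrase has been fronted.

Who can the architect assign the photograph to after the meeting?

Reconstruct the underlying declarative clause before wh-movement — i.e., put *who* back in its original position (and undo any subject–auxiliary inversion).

'who' functions as the object of the preposition 'to' (recipient of 'assign'). Fronting leaves a gap immediately after 'to':
Who can the architect assign the photograph to ___ after the meeting?

The architect can assign the photograph to who after the meeting.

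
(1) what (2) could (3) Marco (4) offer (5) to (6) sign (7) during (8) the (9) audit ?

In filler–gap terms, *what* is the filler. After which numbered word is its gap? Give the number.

Before movement: Marco could offer to sign what during the audit.
'what' is the direct object of 'sign'. Wh-movement fronts it, leaving a gap right after 'sign':
What could Marco offer to sign ___ during the audit?
'sign' is word 6.

6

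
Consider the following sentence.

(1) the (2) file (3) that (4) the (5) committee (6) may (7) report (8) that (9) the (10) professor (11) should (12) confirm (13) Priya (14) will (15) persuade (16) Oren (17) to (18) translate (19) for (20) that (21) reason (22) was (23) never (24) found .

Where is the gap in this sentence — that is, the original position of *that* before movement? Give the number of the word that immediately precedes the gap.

18

'that' is the direct object of 'translate'. It moves to the left edge, and the trace sits right after 'translate':
The file that the committee may report that the professor should confirm Priya will persuade Oren to translate ___ for that reason was never found.
'translate' is word 18.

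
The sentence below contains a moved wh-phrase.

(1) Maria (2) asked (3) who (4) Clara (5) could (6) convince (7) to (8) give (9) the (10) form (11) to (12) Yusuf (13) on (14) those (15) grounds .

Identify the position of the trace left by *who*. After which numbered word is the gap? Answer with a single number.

6

Pre-movement form: Clara could convince who to give the form to Yusuf on those grounds.
'who' is the direct object of 'convince'. It moves to the left edge, and the trace sits right after 'convince':
Maria asked who Clara could convince ___ to give the form to Yusuf on those grounds.
'convince' is word 6.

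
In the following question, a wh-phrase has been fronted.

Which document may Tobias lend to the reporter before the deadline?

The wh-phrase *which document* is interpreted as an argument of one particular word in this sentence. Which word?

Before movement: Tobias may lend which document to the reporter before the deadline.
'which document' functions as the direct object of 'lend'. Fronting leaves a gap immediately after 'lend':
Which document may Tobias lend ___ to the reporter before the deadline?

lend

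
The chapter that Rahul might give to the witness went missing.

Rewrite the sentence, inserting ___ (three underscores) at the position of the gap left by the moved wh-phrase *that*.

The filler 'that' is interpreted as the direct object of 'give'. The gap is right after 'give'.

The chapter that Rahul might give ___ to the witness went missing.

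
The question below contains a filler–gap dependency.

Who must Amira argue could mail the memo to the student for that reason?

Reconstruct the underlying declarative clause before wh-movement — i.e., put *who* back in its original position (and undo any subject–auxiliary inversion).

The filler 'who' is interpreted as the subject of the clause embedded under 'argue'. Fronting leaves a gap immediately after 'argue':
Who must Amira argue ___ could mail the memo to the student for that reason?

Amira must argue who could mail the memo to the student for that reason.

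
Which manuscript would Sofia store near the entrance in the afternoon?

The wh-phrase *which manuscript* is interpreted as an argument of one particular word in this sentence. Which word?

store

Pre-movement form: Sofia would store which manuscript near the entrance in the afternoon.
'which manuscript' is the direct object of 'store'. It moves to the left edge, and the trace sits right after 'store':
Which manuscript would Sofia store ___ near the entrance in the afternoon?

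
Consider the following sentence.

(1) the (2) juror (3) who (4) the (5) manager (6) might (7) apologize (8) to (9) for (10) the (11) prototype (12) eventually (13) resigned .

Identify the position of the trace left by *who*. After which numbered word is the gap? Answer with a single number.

'who' functions as the object of the preposition 'to'. Wh-movement fronts it, leaving a gap right after 'to':
The juror who the manager might apologize to ___ for the prototype eventually resigned.
'to' is word 8.

8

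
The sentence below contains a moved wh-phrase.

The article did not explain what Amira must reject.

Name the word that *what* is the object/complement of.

Before movement: Amira must reject what.
'what' is the direct object of 'reject'. Wh-movement fronts it, leaving a gap right after 'reject':
The article did not explain what Amira must reject ___.

reject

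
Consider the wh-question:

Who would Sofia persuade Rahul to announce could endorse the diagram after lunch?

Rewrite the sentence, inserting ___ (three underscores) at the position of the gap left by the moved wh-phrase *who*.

In situ: Sofia would persuade Rahul to announce who could endorse the diagram after lunch.
'who' is the subject of the clause embedded under 'announce'. The gap is right after 'announce'.

Who would Sofia persuade Rahul to announce ___ could endorse the diagram after lunch?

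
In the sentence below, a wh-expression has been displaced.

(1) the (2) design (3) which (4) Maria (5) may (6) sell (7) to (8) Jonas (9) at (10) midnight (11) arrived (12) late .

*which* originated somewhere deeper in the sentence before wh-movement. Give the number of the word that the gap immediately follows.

'which' is the direct object of 'sell'. Wh-movement fronts it, leaving a gap right after 'sell':
The design which Maria may sell ___ to Jonas at midnight arrived late.
'sell' is word 6.

6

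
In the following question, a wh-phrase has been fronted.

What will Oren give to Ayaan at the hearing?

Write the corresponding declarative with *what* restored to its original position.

Oren will give what to Ayaan at the hearing.

'what' functions as the direct object of 'give'. It moves to the left edge, and the trace sits right after 'give':
What will Oren give ___ to Ayaan at the hearing?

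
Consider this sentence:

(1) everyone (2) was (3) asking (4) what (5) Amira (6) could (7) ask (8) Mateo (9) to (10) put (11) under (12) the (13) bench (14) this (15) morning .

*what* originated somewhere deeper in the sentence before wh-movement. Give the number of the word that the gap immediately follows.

Underlying clause: Amira could ask Mateo to put what under the bench this morning.
The filler 'what' is interpreted as the direct object of 'put'. Wh-movement fronts it, leaving a gap right after 'put':
Everyone was asking what Amira could ask Mateo to put ___ under the bench this morning.
'put' is word 10.

10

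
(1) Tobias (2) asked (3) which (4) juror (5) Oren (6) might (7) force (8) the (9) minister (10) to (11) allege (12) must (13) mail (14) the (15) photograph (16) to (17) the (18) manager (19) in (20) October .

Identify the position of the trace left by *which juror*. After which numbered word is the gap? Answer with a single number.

11

Pre-movement form: Oren might force the minister to allege which juror must mail the photograph to the manager in October.
'which juror' is the subject of the clause embedded under 'allege'. Wh-movement fronts it, leaving a gap right after 'allege':
Tobias asked which juror Oren might force the minister to allege ___ must mail the photograph to the manager in October.
'allege' is word 11.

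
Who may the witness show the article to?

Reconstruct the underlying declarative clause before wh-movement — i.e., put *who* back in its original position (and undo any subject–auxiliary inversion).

The filler 'who' is interpreted as the object of the preposition 'to' (recipient of 'show'). Fronting leaves a gap immediately after 'to':
Who may the witness show the article to ___?

The witness may show the article to who.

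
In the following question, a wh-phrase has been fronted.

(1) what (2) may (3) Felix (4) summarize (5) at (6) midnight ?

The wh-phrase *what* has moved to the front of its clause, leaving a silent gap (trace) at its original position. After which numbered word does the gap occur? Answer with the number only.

Pre-movement form: Felix may summarize what at midnight.
The filler 'what' is interpreted as the direct object of 'summarize'. Fronting leaves a gap immediately after 'summarize':
What may Felix summarize ___ at midnight?
'summarize' is word 4.

4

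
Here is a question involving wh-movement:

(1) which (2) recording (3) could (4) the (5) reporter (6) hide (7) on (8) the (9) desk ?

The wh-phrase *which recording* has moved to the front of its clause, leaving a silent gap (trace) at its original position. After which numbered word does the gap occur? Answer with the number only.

Before movement: The reporter could hide which recording on the desk.
The filler 'which recording' is interpreted as the direct object of 'hide'. Wh-movement fronts it, leaving a gap right after 'hide':
Which recording could the reporter hide ___ on the desk?
'hide' is word 6.

6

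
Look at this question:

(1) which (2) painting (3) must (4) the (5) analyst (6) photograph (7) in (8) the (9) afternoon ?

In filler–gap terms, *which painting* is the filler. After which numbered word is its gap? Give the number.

6

Before movement: The analyst must photograph which painting in the afternoon.
The filler 'which painting' is interpreted as the direct object of 'photograph'. Wh-movement fronts it, leaving a gap right after 'photograph':
Which painting must the analyst photograph ___ in the afternoon?
'photograph' is word 6.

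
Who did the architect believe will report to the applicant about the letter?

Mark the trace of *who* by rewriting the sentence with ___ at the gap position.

Pre-movement form: The architect did believe who will report to the applicant about the letter.
'who' is the subject of the clause embedded under 'believe'. The gap is right after 'believe'.

Who did the architect believe ___ will report to the applicant about the letter?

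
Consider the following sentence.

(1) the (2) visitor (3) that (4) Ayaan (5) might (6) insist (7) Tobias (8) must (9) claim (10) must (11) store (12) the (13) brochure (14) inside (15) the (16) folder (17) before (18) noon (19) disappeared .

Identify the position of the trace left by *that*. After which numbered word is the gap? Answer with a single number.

The filler 'that' is interpreted as the subject of the clause embedded under 'claim'. Wh-movement fronts it, leaving a gap right after 'claim':
The visitor that Ayaan might insist Tobias must claim ___ must store the brochure inside the folder before noon disappeared.
'claim' is word 9.

9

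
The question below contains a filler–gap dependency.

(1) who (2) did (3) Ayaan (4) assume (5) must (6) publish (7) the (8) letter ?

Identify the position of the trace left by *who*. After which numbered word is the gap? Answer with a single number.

4

In situ: Ayaan did assume who must publish the letter.
The filler 'who' is interpreted as the subject of the clause embedded under 'assume'. Fronting leaves a gap immediately after 'assume':
Who did Ayaan assume ___ must publish the letter?
'assume' is word 4.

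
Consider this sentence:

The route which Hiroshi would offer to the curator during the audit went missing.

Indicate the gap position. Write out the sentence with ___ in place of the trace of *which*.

'which' is the direct object of 'offer'. The gap is right after 'offer'.

The route which Hiroshi would offer ___ to the curator during the audit went missing.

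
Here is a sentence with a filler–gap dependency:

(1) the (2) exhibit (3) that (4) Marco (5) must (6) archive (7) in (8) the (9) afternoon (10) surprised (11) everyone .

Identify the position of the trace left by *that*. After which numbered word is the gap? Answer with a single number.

6

'that' is the direct object of 'archive'. It moves to the left edge, and the trace sits right after 'archive':
The exhibit that Marco must archive ___ in the afternoon surprised everyone.
'archive' is word 6.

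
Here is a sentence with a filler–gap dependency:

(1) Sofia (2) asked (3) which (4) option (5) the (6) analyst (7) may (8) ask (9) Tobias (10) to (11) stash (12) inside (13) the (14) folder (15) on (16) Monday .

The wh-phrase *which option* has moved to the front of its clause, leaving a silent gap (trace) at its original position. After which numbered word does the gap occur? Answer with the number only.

11

Underlying clause: The analyst may ask Tobias to stash which option inside the folder on Monday.
'which option' functions as the direct object of 'stash'. Fronting leaves a gap immediately after 'stash':
Sofia asked which option the analyst may ask Tobias to stash ___ inside the folder on Monday.
'stash' is word 11.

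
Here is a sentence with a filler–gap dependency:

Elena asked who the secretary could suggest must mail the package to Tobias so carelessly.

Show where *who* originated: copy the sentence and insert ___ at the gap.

Elena asked who the secretary could suggest ___ must mail the package to Tobias so carelessly.

In situ: The secretary could suggest who must mail the package to Tobias so carelessly.
'who' is the subject of the clause embedded under 'suggest'. The gap is right after 'suggest'.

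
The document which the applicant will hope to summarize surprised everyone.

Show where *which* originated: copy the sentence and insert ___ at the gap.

The document which the applicant will hope to summarize ___ surprised everyone.

'which' is the direct object of 'summarize'. The gap is right after 'summarize'.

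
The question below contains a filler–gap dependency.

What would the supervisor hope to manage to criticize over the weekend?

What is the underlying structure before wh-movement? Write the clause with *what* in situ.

The supervisor would hope to manage to criticize what over the weekend.

'what' functions as the direct object of 'criticize'. Fronting leaves a gap immediately after 'criticize':
What would the supervisor hope to manage to criticize ___ over the weekend?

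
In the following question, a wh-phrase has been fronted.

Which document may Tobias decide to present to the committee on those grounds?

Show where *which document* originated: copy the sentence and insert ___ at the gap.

Which document may Tobias decide to present ___ to the committee on those grounds?

In situ: Tobias may decide to present which document to the committee on those grounds.
'which document' functions as the direct object of 'present'. The gap is right after 'present'.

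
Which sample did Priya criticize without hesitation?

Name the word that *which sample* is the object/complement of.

Pre-movement form: Priya did criticize which sample without hesitation.
The filler 'which sample' is interpreted as the direct object of 'criticize'. Wh-movement fronts it, leaving a gap right after 'criticize':
Which sample did Priya criticize ___ without hesitation?

criticize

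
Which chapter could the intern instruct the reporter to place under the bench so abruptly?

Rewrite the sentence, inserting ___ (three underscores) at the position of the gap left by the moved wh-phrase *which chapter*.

Which chapter could the intern instruct the reporter to place ___ under the bench so abruptly?

Before movement: The intern could instruct the reporter to place which chapter under the bench so abruptly.
'which chapter' is the direct object of 'place'. The gap is right after 'place'.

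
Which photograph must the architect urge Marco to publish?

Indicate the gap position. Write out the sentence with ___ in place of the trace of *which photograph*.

In situ: The architect must urge Marco to publish which photograph.
'which photograph' is the direct object of 'publish'. The gap is right after 'publish'.

Which photograph must the architect urge Marco to publish ___?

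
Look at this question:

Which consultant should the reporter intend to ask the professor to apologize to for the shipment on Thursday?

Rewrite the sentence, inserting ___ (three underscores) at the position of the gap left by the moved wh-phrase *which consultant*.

Which consultant should the reporter intend to ask the professor to apologize to ___ for the shipment on Thursday?

In situ: The reporter should intend to ask the professor to apologize to which consultant for the shipment on Thursday.
The filler 'which consultant' is interpreted as the object of the preposition 'to'. The gap is right after 'to'.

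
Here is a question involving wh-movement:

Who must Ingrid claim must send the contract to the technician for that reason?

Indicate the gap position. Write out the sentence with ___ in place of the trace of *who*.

Pre-movement form: Ingrid must claim who must send the contract to the technician for that reason.
'who' functions as the subject of the clause embedded under 'claim'. The gap is right after 'claim'.

Who must Ingrid claim ___ must send the contract to the technician for that reason?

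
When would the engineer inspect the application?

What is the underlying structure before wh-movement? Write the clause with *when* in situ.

The engineer would inspect the application when.

'when' functions as the temporal adjunct. Wh-movement fronts it, leaving a gap right after 'application':
When would the engineer inspect the application ___?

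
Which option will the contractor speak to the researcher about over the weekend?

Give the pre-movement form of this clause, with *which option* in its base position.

'which option' functions as the object of the preposition 'about'. Fronting leaves a gap immediately after 'about':
Which option will the contractor speak to the researcher about ___ over the weekend?

The contractor will speak to the researcher about which option over the weekend.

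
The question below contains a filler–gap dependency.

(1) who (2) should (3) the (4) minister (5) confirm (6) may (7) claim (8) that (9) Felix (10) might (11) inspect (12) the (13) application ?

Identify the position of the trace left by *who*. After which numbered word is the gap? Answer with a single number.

Before movement: The minister should confirm who may claim that Felix might inspect the application.
'who' is the subject of the clause embedded under 'confirm'. Fronting leaves a gap immediately after 'confirm':
Who should the minister confirm ___ may claim that Felix might inspect the application?
'confirm' is word 5.

5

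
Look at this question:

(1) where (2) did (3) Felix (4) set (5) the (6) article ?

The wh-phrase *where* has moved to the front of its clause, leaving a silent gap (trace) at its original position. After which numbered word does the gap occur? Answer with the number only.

6

Before movement: Felix did set the article where.
'where' is the locative complement of 'set'. Wh-movement fronts it, leaving a gap right after 'article':
Where did Felix set the article ___?
'article' is word 6.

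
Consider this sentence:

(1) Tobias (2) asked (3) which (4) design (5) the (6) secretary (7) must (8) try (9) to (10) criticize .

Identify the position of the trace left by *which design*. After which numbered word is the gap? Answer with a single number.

Before movement: The secretary must try to criticize which design.
'which design' functions as the direct object of 'criticize'. Wh-movement fronts it, leaving a gap right after 'criticize':
Tobias asked which design the secretary must try to criticize ___.
'criticize' is word 10.

10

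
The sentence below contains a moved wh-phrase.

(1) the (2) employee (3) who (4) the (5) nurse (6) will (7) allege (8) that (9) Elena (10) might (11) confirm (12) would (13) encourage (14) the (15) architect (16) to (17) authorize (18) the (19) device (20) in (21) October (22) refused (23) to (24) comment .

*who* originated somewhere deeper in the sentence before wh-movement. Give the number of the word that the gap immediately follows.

11

The filler 'who' is interpreted as the subject of the clause embedded under 'confirm'. It moves to the left edge, and the trace sits right after 'confirm':
The employee who the nurse will allege that Elena might confirm ___ would encourage the architect to authorize the device in October refused to comment.
'confirm' is word 11.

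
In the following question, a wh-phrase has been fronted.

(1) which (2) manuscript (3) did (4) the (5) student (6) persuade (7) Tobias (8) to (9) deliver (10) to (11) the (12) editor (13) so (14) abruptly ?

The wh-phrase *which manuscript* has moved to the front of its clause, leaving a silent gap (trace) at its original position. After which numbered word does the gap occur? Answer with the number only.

Before movement: The student did persuade Tobias to deliver which manuscript to the editor so abruptly.
'which manuscript' functions as the direct object of 'deliver'. Wh-movement fronts it, leaving a gap right after 'deliver':
Which manuscript did the student persuade Tobias to deliver ___ to the editor so abruptly?
'deliver' is word 9.

9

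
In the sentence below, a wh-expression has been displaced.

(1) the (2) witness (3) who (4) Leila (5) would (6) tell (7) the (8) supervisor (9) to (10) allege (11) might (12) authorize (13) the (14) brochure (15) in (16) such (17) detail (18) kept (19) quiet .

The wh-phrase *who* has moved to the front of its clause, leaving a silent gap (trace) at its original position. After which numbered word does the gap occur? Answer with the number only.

'who' functions as the subject of the clause embedded under 'allege'. It moves to the left edge, and the trace sits right after 'allege':
The witness who Leila would tell the supervisor to allege ___ might authorize the brochure in such detail kept quiet.
'allege' is word 10.

10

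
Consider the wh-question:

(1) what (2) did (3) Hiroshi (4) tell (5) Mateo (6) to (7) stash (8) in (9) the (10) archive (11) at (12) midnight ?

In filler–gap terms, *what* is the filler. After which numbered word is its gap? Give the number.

In situ: Hiroshi did tell Mateo to stash what in the archive at midnight.
'what' is the direct object of 'stash'. Fronting leaves a gap immediately after 'stash':
What did Hiroshi tell Mateo to stash ___ in the archive at midnight?
'stash' is word 7.

7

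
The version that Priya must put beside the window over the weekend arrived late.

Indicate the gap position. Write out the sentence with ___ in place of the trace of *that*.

'that' is the direct object of 'put'. The gap is right after 'put'.

The version that Priya must put ___ beside the window over the weekend arrived late.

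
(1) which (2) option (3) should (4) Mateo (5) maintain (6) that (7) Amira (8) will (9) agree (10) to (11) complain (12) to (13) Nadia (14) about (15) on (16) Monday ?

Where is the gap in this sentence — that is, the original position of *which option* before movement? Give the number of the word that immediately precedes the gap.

14

Before movement: Mateo should maintain that Amira will agree to complain to Nadia about which option on Monday.
'which option' functions as the object of the preposition 'about'. Wh-movement fronts it, leaving a gap right after 'about':
Which option should Mateo maintain that Amira will agree to complain to Nadia about ___ on Monday?
'about' is word 14.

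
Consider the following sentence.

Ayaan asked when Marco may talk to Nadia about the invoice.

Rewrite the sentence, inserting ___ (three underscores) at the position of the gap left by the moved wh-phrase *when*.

Ayaan asked when Marco may talk to Nadia about the invoice ___.

In situ: Marco may talk to Nadia about the invoice when.
'when' functions as the temporal adjunct. The gap is right after 'invoice'.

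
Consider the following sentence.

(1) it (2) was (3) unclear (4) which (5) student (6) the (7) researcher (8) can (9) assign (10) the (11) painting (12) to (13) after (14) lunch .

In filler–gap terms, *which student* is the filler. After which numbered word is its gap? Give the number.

Underlying clause: The researcher can assign the painting to which student after lunch.
The filler 'which student' is interpreted as the object of the preposition 'to' (recipient of 'assign'). Wh-movement fronts it, leaving a gap right after 'to':
It was unclear which student the researcher can assign the painting to ___ after lunch.
'to' is word 12.

12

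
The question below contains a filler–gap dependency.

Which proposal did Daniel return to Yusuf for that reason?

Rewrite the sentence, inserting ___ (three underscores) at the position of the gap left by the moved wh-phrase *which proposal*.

Which proposal did Daniel return ___ to Yusuf for that reason?

Pre-movement form: Daniel did return which proposal to Yusuf for that reason.
'which proposal' functions as the direct object of 'return'. The gap is right after 'return'.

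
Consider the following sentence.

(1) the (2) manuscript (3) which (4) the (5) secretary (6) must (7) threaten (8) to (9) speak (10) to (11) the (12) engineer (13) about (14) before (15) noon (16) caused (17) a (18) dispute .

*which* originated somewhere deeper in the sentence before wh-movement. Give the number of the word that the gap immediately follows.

13

'which' is the object of the preposition 'about'. Wh-movement fronts it, leaving a gap right after 'about':
The manuscript which the secretary must threaten to speak to the engineer about ___ before noon caused a dispute.
'about' is word 13.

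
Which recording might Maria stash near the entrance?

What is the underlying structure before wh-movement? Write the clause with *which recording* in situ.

Maria might stash which recording near the entrance.

'which recording' is the direct object of 'stash'. Wh-movement fronts it, leaving a gap right after 'stash':
Which recording might Maria stash ___ near the entrance?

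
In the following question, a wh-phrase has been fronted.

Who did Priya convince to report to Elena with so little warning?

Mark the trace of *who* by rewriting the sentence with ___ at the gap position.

Who did Priya convince ___ to report to Elena with so little warning?

Before movement: Priya did convince who to report to Elena with so little warning.
'who' functions as the direct object of 'convince'. The gap is right after 'convince'.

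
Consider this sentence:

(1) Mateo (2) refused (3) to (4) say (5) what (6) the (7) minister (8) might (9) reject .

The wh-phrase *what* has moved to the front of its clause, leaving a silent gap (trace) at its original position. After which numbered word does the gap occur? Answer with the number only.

In situ: The minister might reject what.
'what' functions as the direct object of 'reject'. Wh-movement fronts it, leaving a gap right after 'reject':
Mateo refused to say what the minister might reject ___.
'reject' is word 9.

9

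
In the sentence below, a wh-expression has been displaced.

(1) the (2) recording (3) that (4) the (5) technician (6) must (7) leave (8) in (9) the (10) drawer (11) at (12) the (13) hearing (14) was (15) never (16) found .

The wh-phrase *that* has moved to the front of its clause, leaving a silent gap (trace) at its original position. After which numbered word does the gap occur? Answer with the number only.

7

'that' is the direct object of 'leave'. It moves to the left edge, and the trace sits right after 'leave':
The recording that the technician must leave ___ in the drawer at the hearing was never found.
'leave' is word 7.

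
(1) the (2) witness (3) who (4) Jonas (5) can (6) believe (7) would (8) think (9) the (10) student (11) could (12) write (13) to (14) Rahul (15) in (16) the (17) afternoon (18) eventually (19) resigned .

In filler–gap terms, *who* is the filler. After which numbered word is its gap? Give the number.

'who' is the subject of the clause embedded under 'believe'. Fronting leaves a gap immediately after 'believe':
The witness who Jonas can believe ___ would think the student could write to Rahul in the afternoon eventually resigned.
'believe' is word 6.

6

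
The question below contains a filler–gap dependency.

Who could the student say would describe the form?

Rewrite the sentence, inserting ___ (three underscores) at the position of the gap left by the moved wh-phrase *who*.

Who could the student say ___ would describe the form?

Underlying clause: The student could say who would describe the form.
'who' functions as the subject of the clause embedded under 'say'. The gap is right after 'say'.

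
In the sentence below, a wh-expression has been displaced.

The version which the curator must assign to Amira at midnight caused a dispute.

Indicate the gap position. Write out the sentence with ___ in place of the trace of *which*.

'which' is the direct object of 'assign'. The gap is right after 'assign'.

The version which the curator must assign ___ to Amira at midnight caused a dispute.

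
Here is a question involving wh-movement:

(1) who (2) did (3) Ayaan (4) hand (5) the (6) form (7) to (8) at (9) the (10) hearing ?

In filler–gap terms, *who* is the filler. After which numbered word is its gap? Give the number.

7

Pre-movement form: Ayaan did hand the form to who at the hearing.
'who' functions as the object of the preposition 'to' (recipient of 'hand'). Wh-movement fronts it, leaving a gap right after 'to':
Who did Ayaan hand the form to ___ at the hearing?
'to' is word 7.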